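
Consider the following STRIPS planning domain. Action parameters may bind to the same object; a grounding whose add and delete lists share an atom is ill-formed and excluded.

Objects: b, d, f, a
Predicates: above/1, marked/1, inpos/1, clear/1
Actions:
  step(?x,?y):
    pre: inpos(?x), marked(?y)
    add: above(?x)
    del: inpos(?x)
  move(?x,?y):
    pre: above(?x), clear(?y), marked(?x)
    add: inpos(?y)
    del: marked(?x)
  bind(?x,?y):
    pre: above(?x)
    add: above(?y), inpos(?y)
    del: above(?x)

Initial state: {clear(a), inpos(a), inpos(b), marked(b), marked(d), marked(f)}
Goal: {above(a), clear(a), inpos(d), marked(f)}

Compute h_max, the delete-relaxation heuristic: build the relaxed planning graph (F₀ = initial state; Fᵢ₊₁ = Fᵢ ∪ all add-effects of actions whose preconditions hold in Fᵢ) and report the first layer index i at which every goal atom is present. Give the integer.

2

F0 = init (6 atoms)
F1 = F0 ∪ {above(a), above(b)}  (8 atoms)
F2 = F1 ∪ {above(d), above(f), inpos(d), inpos(f)}  (12 atoms)
goal ⊆ F2  ⇒  h_max = 2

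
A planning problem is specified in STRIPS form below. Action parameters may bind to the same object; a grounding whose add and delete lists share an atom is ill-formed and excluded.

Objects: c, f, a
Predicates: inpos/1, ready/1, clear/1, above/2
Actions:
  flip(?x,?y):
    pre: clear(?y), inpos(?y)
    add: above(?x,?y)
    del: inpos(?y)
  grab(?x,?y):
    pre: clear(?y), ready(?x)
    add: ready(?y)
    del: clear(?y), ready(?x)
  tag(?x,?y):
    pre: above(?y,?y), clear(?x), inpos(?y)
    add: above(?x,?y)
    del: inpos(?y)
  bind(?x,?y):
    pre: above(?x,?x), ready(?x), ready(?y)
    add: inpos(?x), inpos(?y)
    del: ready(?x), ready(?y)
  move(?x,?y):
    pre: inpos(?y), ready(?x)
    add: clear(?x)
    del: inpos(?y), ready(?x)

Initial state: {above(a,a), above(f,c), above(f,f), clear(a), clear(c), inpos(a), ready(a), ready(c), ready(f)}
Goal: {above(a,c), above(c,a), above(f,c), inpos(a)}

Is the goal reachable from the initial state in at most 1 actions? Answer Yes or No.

No

1. flip(c,a)  →  {above(a,a), above(c,a), above(f,c), above(f,f), clear(a), clear(c), ready(a), ready(c), ready(f)}
2. bind(a,c)  →  {above(a,a), above(c,a), above(f,c), above(f,f), clear(a), clear(c), inpos(a), inpos(c), ready(f)}
3. flip(a,c)  →  {above(a,a), above(a,c), above(c,a), above(f,c), above(f,f), clear(a), clear(c), inpos(a), ready(f)}
optimal plan length = 3; 3 > 1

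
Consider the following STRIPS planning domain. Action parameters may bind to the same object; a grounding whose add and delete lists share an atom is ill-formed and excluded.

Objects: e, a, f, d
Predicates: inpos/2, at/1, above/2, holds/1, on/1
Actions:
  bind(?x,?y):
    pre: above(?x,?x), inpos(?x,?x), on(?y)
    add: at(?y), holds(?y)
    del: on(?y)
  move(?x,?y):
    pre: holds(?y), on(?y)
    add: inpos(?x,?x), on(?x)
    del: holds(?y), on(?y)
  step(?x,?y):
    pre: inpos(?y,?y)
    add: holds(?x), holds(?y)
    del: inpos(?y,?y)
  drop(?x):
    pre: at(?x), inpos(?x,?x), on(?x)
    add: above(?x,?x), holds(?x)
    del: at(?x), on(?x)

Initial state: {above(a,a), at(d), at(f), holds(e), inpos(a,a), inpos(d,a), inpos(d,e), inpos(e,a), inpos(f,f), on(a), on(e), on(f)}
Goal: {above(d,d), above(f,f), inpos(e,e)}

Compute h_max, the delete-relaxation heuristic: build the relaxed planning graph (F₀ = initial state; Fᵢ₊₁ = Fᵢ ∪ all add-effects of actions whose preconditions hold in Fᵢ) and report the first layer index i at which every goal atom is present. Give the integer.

2

F0 = init (12 atoms)
F1 = F0 ∪ {above(f,f), at(a), at(e), holds(a), holds(d), holds(f), inpos(d,d), on(d)}  (20 atoms)
F2 = F1 ∪ {above(d,d), inpos(e,e)}  (22 atoms)
goal ⊆ F2  ⇒  h_max = 2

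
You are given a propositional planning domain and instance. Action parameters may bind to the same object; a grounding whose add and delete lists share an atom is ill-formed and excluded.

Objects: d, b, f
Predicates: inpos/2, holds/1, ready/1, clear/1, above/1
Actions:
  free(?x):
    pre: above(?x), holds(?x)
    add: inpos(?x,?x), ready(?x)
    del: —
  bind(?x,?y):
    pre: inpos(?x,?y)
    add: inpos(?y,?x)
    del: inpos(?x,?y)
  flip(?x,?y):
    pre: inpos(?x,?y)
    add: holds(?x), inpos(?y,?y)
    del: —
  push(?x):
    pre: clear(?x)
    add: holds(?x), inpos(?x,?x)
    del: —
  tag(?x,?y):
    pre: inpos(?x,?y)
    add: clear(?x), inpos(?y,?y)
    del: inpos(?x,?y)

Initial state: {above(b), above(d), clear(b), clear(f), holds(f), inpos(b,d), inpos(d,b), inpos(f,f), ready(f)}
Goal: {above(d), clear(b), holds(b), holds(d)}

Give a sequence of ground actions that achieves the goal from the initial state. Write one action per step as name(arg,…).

flip(d,b); flip(b,d)

1. flip(d,b)  →  {above(b), above(d), clear(b), clear(f), holds(d), holds(f), inpos(b,b), inpos(b,d), inpos(d,b), inpos(f,f), ready(f)}
2. flip(b,d)  →  {above(b), above(d), clear(b), clear(f), holds(b), holds(d), holds(f), inpos(b,b), inpos(b,d), inpos(d,b), inpos(d,d), inpos(f,f), ready(f)}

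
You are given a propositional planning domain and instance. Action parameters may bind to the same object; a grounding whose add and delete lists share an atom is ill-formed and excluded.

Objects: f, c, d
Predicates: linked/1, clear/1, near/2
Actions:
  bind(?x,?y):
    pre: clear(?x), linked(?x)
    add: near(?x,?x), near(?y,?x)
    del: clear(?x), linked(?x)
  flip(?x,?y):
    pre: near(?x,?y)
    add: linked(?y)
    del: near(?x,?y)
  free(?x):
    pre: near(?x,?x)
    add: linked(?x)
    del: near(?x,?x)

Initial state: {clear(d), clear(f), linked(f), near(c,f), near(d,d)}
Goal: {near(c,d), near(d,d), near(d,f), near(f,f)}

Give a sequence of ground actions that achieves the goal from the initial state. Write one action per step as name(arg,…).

bind(f,d); flip(d,d); bind(d,c)

1. bind(f,d)  →  {clear(d), near(c,f), near(d,d), near(d,f), near(f,f)}
2. flip(d,d)  →  {clear(d), linked(d), near(c,f), near(d,f), near(f,f)}
3. bind(d,c)  →  {near(c,d), near(c,f), near(d,d), near(d,f), near(f,f)}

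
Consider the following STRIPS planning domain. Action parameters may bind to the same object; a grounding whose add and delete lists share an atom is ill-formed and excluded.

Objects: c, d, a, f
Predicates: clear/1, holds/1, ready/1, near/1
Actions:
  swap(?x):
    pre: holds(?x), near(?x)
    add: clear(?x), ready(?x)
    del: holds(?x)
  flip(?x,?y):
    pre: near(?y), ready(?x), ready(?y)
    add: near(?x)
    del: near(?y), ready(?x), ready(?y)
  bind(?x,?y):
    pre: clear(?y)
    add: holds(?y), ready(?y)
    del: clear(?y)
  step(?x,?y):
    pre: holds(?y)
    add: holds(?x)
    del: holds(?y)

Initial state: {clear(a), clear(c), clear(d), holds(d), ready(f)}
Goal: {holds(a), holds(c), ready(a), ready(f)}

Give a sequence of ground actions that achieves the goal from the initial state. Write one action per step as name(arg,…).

bind(c,c); bind(c,a)

1. bind(c,c)  →  {clear(a), clear(d), holds(c), holds(d), ready(c), ready(f)}
2. bind(c,a)  →  {clear(d), holds(a), holds(c), holds(d), ready(a), ready(c), ready(f)}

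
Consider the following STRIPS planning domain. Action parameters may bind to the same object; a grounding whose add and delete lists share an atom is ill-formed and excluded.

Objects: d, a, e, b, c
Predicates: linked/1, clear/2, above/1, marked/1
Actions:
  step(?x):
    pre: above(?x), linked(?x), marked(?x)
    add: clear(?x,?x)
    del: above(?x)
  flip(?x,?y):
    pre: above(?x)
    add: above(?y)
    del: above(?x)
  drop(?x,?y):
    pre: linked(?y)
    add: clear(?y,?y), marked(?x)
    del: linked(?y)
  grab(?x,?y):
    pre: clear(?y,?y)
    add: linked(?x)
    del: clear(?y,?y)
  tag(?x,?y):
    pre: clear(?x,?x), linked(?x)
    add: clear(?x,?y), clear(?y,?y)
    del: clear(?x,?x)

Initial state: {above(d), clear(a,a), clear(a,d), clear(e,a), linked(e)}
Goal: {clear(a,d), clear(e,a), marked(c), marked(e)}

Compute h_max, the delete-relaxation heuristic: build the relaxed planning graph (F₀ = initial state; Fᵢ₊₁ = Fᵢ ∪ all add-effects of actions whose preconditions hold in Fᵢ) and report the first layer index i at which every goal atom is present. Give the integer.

F0 = init (5 atoms)
F1 = F0 ∪ {above(a), above(b), above(c), above(e), clear(e,e), linked(a), linked(b), linked(c), linked(d), marked(a), marked(b), marked(c), marked(d), marked(e)}  (19 atoms)
goal ⊆ F1  ⇒  h_max = 1

1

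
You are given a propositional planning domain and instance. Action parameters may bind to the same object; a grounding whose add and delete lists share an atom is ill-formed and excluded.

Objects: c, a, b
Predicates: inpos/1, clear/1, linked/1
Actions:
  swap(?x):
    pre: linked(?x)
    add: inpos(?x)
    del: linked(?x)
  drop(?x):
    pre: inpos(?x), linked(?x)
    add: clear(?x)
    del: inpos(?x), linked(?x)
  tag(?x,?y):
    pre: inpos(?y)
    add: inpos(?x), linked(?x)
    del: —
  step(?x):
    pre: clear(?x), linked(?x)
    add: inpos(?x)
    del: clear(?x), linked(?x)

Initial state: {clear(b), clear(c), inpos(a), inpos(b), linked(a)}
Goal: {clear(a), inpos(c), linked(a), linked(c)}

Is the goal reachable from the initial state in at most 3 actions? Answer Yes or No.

Yes

1. drop(a)  →  {clear(a), clear(b), clear(c), inpos(b)}
2. tag(c,b)  →  {clear(a), clear(b), clear(c), inpos(b), inpos(c), linked(c)}
3. tag(a,c)  →  {clear(a), clear(b), clear(c), inpos(a), inpos(b), inpos(c), linked(a), linked(c)}
optimal plan length = 3; 3 ≤ 3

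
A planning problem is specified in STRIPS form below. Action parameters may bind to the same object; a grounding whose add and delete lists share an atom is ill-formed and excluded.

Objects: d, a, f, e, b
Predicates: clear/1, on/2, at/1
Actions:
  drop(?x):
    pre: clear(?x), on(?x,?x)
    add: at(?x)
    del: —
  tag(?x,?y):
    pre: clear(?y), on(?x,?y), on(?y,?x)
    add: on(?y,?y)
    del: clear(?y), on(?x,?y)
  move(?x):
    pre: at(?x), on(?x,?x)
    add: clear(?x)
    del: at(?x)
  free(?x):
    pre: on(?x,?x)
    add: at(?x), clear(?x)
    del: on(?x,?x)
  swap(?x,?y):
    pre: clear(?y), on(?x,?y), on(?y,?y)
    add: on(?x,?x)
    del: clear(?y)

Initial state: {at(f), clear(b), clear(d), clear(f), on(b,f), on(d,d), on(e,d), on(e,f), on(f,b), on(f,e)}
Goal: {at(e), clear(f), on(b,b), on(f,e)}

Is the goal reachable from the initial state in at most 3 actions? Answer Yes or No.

Yes

1. tag(f,b)  →  {at(f), clear(d), clear(f), on(b,b), on(b,f), on(d,d), on(e,d), on(e,f), on(f,e)}
2. swap(e,d)  →  {at(f), clear(f), on(b,b), on(b,f), on(d,d), on(e,d), on(e,e), on(e,f), on(f,e)}
3. free(e)  →  {at(e), at(f), clear(e), clear(f), on(b,b), on(b,f), on(d,d), on(e,d), on(e,f), on(f,e)}
optimal plan length = 3; 3 ≤ 3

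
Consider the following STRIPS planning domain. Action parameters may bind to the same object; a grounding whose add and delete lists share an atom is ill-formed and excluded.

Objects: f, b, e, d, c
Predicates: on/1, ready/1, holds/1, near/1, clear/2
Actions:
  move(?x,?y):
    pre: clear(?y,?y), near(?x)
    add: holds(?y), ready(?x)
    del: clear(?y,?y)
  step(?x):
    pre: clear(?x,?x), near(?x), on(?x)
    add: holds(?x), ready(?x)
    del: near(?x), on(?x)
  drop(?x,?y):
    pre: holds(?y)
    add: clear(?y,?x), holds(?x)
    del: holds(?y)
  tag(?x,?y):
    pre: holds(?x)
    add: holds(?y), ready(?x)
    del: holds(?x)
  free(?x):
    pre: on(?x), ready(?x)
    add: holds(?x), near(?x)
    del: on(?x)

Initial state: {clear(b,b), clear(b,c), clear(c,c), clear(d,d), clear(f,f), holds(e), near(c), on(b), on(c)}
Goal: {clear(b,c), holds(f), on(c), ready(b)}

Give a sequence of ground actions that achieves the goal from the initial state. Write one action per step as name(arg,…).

move(c,b); tag(b,f)

1. move(c,b)  →  {clear(b,c), clear(c,c), clear(d,d), clear(f,f), holds(b), holds(e), near(c), on(b), on(c), ready(c)}
2. tag(b,f)  →  {clear(b,c), clear(c,c), clear(d,d), clear(f,f), holds(e), holds(f), near(c), on(b), on(c), ready(b), ready(c)}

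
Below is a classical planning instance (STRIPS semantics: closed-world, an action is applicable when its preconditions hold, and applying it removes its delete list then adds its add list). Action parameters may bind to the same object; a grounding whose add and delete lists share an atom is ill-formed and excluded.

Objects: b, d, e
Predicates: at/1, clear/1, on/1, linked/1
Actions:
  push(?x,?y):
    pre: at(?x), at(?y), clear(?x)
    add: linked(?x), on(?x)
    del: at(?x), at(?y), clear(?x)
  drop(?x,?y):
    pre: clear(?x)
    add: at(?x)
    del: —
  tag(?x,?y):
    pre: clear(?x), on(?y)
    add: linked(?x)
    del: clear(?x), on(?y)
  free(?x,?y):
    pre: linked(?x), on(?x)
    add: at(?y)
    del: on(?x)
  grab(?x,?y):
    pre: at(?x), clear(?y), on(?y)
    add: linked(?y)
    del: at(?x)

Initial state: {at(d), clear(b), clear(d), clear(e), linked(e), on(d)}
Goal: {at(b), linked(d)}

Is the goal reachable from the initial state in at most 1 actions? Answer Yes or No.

No

1. push(d,d)  →  {clear(b), clear(e), linked(d), linked(e), on(d)}
2. drop(b,b)  →  {at(b), clear(b), clear(e), linked(d), linked(e), on(d)}
optimal plan length = 2; 2 > 1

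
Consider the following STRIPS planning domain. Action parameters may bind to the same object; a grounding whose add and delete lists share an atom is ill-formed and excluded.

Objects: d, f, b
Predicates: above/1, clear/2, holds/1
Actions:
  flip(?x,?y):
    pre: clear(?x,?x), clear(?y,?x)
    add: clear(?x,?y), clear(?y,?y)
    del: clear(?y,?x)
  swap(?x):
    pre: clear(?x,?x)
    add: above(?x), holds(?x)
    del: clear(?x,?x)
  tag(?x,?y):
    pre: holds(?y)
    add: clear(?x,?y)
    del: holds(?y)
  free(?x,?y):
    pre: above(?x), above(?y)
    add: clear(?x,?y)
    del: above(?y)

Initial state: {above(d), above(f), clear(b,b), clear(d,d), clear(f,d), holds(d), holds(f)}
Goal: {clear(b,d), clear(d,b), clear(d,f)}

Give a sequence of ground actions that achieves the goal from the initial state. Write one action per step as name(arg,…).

flip(d,f); swap(b); tag(d,b); tag(b,d)

1. flip(d,f)  →  {above(d), above(f), clear(b,b), clear(d,d), clear(d,f), clear(f,f), holds(d), holds(f)}
2. swap(b)  →  {above(b), above(d), above(f), clear(d,d), clear(d,f), clear(f,f), holds(b), holds(d), holds(f)}
3. tag(d,b)  →  {above(b), above(d), above(f), clear(d,b), clear(d,d), clear(d,f), clear(f,f), holds(d), holds(f)}
4. tag(b,d)  →  {above(b), above(d), above(f), clear(b,d), clear(d,b), clear(d,d), clear(d,f), clear(f,f), holds(f)}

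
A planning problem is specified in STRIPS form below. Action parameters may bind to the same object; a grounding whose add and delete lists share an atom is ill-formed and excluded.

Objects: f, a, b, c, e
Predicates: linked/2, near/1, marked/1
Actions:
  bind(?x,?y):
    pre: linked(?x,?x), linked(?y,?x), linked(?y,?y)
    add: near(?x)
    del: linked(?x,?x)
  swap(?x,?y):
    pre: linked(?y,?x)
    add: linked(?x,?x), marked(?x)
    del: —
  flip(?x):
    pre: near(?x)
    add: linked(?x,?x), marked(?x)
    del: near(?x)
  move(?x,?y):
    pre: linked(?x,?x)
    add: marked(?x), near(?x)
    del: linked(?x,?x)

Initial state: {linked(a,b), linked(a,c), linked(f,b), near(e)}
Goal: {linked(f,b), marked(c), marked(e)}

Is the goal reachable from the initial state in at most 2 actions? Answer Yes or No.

Yes

1. swap(c,a)  →  {linked(a,b), linked(a,c), linked(c,c), linked(f,b), marked(c), near(e)}
2. flip(e)  →  {linked(a,b), linked(a,c), linked(c,c), linked(e,e), linked(f,b), marked(c), marked(e)}
optimal plan length = 2; 2 ≤ 2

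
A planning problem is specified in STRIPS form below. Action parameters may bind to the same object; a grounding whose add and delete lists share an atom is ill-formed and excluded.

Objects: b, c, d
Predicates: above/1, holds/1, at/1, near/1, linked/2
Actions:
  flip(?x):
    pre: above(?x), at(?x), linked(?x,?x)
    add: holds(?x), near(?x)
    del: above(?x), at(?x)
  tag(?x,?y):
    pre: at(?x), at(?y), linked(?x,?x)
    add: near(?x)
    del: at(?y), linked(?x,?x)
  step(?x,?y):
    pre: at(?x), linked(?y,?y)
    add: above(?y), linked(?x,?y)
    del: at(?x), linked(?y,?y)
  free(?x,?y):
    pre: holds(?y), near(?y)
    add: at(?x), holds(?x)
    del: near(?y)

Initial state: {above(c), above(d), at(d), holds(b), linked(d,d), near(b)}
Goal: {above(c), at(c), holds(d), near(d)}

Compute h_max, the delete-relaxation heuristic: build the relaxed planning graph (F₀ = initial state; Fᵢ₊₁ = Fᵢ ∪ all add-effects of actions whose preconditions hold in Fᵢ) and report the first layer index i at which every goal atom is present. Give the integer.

1

F0 = init (6 atoms)
F1 = F0 ∪ {at(b), at(c), holds(c), holds(d), near(d)}  (11 atoms)
goal ⊆ F1  ⇒  h_max = 1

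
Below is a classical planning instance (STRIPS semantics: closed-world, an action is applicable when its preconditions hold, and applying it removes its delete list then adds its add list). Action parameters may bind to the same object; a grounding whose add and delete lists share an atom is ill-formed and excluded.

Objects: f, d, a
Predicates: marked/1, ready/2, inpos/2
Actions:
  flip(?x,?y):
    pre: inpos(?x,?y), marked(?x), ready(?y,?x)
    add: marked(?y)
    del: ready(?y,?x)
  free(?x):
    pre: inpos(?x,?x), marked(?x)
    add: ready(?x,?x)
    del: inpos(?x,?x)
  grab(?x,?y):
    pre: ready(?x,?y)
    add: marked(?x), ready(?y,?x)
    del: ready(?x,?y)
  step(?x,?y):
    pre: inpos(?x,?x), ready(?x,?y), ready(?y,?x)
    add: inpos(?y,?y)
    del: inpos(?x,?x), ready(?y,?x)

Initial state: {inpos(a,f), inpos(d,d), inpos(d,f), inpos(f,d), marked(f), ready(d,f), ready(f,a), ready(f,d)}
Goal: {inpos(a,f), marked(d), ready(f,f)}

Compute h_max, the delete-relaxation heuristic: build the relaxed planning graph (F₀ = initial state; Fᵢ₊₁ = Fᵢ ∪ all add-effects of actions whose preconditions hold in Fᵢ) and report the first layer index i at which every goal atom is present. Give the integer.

F0 = init (8 atoms)
F1 = F0 ∪ {inpos(f,f), marked(d), ready(a,f)}  (11 atoms)
F2 = F1 ∪ {inpos(a,a), marked(a), ready(d,d), ready(f,f)}  (15 atoms)
goal ⊆ F2  ⇒  h_max = 2

2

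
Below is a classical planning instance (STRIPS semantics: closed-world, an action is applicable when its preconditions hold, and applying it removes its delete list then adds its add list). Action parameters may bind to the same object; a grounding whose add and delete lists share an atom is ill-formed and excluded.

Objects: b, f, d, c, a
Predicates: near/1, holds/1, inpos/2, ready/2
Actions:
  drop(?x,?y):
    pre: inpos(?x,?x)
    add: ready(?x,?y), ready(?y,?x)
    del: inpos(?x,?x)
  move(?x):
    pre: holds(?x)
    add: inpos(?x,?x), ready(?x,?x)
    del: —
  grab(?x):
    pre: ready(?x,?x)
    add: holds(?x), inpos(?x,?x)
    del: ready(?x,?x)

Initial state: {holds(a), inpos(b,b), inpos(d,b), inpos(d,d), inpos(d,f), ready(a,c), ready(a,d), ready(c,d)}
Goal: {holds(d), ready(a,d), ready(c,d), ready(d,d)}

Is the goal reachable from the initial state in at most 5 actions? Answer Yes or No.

1. drop(d,d)  →  {holds(a), inpos(b,b), inpos(d,b), inpos(d,f), ready(a,c), ready(a,d), ready(c,d), ready(d,d)}
2. grab(d)  →  {holds(a), holds(d), inpos(b,b), inpos(d,b), inpos(d,d), inpos(d,f), ready(a,c), ready(a,d), ready(c,d)}
3. drop(d,d)  →  {holds(a), holds(d), inpos(b,b), inpos(d,b), inpos(d,f), ready(a,c), ready(a,d), ready(c,d), ready(d,d)}
optimal plan length = 3; 3 ≤ 5

Yes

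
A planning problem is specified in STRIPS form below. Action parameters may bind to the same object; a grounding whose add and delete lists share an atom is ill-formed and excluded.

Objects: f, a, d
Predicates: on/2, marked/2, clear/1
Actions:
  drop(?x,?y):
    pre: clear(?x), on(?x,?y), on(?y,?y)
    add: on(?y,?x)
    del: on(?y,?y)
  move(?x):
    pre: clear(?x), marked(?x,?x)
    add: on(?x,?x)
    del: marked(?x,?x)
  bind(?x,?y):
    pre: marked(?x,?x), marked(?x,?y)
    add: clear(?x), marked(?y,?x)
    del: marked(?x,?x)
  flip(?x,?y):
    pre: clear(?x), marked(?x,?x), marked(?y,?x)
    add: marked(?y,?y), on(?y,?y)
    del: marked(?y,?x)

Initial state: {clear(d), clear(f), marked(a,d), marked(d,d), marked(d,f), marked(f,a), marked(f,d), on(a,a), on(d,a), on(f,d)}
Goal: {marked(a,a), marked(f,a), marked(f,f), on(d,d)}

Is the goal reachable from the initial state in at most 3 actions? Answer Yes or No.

Yes

1. flip(d,f)  →  {clear(d), clear(f), marked(a,d), marked(d,d), marked(d,f), marked(f,a), marked(f,f), on(a,a), on(d,a), on(f,d), on(f,f)}
2. flip(f,d)  →  {clear(d), clear(f), marked(a,d), marked(d,d), marked(f,a), marked(f,f), on(a,a), on(d,a), on(d,d), on(f,d), on(f,f)}
3. flip(d,a)  →  {clear(d), clear(f), marked(a,a), marked(d,d), marked(f,a), marked(f,f), on(a,a), on(d,a), on(d,d), on(f,d), on(f,f)}
optimal plan length = 3; 3 ≤ 3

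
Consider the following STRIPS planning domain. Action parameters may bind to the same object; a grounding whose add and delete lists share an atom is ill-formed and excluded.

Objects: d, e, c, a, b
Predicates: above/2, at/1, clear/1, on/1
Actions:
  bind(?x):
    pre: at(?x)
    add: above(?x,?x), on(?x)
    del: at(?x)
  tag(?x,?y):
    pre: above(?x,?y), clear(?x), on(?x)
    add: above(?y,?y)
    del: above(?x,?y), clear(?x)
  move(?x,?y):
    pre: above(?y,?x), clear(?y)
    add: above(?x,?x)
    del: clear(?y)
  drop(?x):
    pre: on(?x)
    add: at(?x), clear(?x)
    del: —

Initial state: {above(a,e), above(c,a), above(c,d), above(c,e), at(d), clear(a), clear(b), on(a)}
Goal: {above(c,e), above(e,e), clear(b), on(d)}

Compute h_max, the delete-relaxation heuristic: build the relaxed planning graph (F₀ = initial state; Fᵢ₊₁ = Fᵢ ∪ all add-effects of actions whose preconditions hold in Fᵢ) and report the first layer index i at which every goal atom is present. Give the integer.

1

F0 = init (8 atoms)
F1 = F0 ∪ {above(d,d), above(e,e), at(a), on(d)}  (12 atoms)
goal ⊆ F1  ⇒  h_max = 1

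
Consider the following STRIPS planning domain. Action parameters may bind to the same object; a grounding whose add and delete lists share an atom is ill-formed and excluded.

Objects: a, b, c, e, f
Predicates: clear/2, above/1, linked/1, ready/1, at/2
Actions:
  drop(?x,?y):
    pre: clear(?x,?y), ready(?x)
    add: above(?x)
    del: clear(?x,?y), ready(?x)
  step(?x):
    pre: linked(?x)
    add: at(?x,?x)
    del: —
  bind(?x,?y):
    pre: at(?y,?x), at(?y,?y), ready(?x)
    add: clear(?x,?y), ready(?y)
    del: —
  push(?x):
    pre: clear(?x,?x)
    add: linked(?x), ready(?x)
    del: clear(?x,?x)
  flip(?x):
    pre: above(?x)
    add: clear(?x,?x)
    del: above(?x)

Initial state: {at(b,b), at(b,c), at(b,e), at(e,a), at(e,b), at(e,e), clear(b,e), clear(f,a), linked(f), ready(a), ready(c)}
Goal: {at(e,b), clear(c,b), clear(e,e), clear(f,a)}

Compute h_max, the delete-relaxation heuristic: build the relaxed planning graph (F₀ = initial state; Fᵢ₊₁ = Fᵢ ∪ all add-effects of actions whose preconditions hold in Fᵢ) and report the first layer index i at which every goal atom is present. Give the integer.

2

F0 = init (11 atoms)
F1 = F0 ∪ {at(f,f), clear(a,e), clear(c,b), ready(b), ready(e)}  (16 atoms)
F2 = F1 ∪ {above(a), above(b), above(c), clear(b,b), clear(e,b), clear(e,e)}  (22 atoms)
goal ⊆ F2  ⇒  h_max = 2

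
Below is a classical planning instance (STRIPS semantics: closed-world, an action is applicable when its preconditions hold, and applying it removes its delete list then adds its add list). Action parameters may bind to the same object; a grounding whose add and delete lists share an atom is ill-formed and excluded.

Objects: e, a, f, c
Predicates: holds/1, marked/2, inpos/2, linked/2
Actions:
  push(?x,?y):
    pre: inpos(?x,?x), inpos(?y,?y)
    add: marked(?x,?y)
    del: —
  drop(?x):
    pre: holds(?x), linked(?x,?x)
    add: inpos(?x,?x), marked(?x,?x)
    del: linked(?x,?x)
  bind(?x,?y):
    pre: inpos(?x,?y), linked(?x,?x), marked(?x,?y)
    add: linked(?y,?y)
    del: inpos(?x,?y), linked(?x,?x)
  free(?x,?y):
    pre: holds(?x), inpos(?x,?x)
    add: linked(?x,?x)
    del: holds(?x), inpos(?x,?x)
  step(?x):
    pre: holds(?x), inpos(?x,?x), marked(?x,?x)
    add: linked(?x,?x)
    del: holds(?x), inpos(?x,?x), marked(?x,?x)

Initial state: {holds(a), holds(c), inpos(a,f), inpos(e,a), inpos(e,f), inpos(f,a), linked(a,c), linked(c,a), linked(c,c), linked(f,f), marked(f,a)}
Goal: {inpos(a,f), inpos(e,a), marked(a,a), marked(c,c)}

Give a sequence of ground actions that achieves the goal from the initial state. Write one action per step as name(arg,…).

1. drop(c)  →  {holds(a), holds(c), inpos(a,f), inpos(c,c), inpos(e,a), inpos(e,f), inpos(f,a), linked(a,c), linked(c,a), linked(f,f), marked(c,c), marked(f,a)}
2. bind(f,a)  →  {holds(a), holds(c), inpos(a,f), inpos(c,c), inpos(e,a), inpos(e,f), linked(a,a), linked(a,c), linked(c,a), marked(c,c), marked(f,a)}
3. drop(a)  →  {holds(a), holds(c), inpos(a,a), inpos(a,f), inpos(c,c), inpos(e,a), inpos(e,f), linked(a,c), linked(c,a), marked(a,a), marked(c,c), marked(f,a)}

drop(c); bind(f,a); drop(a)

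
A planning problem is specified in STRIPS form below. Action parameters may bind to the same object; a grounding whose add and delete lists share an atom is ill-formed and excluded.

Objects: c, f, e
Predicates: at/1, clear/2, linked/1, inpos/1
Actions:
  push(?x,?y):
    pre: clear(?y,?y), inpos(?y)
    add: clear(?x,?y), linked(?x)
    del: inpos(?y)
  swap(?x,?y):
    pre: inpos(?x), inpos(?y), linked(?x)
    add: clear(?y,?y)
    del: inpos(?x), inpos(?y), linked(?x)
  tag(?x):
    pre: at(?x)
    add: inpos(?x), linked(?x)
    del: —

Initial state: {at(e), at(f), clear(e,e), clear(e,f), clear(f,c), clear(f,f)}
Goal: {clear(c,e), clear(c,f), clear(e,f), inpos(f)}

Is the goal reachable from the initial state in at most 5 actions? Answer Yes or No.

Yes

1. tag(f)  →  {at(e), at(f), clear(e,e), clear(e,f), clear(f,c), clear(f,f), inpos(f), linked(f)}
2. push(c,f)  →  {at(e), at(f), clear(c,f), clear(e,e), clear(e,f), clear(f,c), clear(f,f), linked(c), linked(f)}
3. tag(f)  →  {at(e), at(f), clear(c,f), clear(e,e), clear(e,f), clear(f,c), clear(f,f), inpos(f), linked(c), linked(f)}
4. tag(e)  →  {at(e), at(f), clear(c,f), clear(e,e), clear(e,f), clear(f,c), clear(f,f), inpos(e), inpos(f), linked(c), linked(e), linked(f)}
5. push(c,e)  →  {at(e), at(f), clear(c,e), clear(c,f), clear(e,e), clear(e,f), clear(f,c), clear(f,f), inpos(f), linked(c), linked(e), linked(f)}
optimal plan length = 5; 5 ≤ 5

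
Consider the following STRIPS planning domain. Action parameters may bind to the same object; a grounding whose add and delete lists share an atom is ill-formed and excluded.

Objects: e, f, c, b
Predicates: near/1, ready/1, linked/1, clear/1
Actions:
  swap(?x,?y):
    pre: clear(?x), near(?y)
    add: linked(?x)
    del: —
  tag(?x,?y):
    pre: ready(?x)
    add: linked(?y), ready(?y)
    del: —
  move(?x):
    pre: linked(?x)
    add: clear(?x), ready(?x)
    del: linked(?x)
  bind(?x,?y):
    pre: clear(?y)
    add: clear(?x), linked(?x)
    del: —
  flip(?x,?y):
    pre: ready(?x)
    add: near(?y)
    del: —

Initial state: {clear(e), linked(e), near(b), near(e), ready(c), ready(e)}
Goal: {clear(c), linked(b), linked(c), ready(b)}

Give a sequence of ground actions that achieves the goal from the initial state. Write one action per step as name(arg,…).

tag(e,b); bind(c,e)

1. tag(e,b)  →  {clear(e), linked(b), linked(e), near(b), near(e), ready(b), ready(c), ready(e)}
2. bind(c,e)  →  {clear(c), clear(e), linked(b), linked(c), linked(e), near(b), near(e), ready(b), ready(c), ready(e)}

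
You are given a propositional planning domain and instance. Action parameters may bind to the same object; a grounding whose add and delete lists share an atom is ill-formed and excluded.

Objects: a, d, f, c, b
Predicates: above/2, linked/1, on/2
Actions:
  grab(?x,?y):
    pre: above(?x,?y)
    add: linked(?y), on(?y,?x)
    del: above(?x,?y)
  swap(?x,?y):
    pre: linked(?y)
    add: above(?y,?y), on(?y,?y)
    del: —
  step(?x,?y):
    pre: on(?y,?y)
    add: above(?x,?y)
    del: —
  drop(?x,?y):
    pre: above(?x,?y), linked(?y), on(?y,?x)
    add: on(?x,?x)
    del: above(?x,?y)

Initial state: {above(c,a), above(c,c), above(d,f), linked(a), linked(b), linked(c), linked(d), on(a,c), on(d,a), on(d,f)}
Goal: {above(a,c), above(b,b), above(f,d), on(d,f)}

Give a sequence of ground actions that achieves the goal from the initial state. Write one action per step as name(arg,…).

1. grab(c,c)  →  {above(c,a), above(d,f), linked(a), linked(b), linked(c), linked(d), on(a,c), on(c,c), on(d,a), on(d,f)}
2. swap(a,d)  →  {above(c,a), above(d,d), above(d,f), linked(a), linked(b), linked(c), linked(d), on(a,c), on(c,c), on(d,a), on(d,d), on(d,f)}
3. swap(a,b)  →  {above(b,b), above(c,a), above(d,d), above(d,f), linked(a), linked(b), linked(c), linked(d), on(a,c), on(b,b), on(c,c), on(d,a), on(d,d), on(d,f)}
4. step(a,c)  →  {above(a,c), above(b,b), above(c,a), above(d,d), above(d,f), linked(a), linked(b), linked(c), linked(d), on(a,c), on(b,b), on(c,c), on(d,a), on(d,d), on(d,f)}
5. step(f,d)  →  {above(a,c), above(b,b), above(c,a), above(d,d), above(d,f), above(f,d), linked(a), linked(b), linked(c), linked(d), on(a,c), on(b,b), on(c,c), on(d,a), on(d,d), on(d,f)}

grab(c,c); swap(a,d); swap(a,b); step(a,c); step(f,d)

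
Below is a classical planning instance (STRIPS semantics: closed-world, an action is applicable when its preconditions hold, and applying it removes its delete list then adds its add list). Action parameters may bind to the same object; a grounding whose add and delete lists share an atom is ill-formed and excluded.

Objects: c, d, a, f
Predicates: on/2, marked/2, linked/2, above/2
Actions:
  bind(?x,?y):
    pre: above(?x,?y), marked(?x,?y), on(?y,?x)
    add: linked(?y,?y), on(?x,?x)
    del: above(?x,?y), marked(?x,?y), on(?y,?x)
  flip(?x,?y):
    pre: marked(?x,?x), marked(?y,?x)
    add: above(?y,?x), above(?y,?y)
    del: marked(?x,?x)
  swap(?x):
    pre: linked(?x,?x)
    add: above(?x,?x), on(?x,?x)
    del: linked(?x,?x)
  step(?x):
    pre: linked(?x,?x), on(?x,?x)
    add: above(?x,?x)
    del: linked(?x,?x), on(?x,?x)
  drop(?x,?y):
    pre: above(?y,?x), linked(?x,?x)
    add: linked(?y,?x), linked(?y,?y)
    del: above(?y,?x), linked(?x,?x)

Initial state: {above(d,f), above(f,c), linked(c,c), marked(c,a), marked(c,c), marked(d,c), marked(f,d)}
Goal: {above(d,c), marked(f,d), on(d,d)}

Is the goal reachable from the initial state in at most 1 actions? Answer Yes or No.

No

1. flip(c,d)  →  {above(d,c), above(d,d), above(d,f), above(f,c), linked(c,c), marked(c,a), marked(d,c), marked(f,d)}
2. drop(c,f)  →  {above(d,c), above(d,d), above(d,f), linked(f,c), linked(f,f), marked(c,a), marked(d,c), marked(f,d)}
3. drop(f,d)  →  {above(d,c), above(d,d), linked(d,d), linked(d,f), linked(f,c), marked(c,a), marked(d,c), marked(f,d)}
4. swap(d)  →  {above(d,c), above(d,d), linked(d,f), linked(f,c), marked(c,a), marked(d,c), marked(f,d), on(d,d)}
optimal plan length = 4; 4 > 1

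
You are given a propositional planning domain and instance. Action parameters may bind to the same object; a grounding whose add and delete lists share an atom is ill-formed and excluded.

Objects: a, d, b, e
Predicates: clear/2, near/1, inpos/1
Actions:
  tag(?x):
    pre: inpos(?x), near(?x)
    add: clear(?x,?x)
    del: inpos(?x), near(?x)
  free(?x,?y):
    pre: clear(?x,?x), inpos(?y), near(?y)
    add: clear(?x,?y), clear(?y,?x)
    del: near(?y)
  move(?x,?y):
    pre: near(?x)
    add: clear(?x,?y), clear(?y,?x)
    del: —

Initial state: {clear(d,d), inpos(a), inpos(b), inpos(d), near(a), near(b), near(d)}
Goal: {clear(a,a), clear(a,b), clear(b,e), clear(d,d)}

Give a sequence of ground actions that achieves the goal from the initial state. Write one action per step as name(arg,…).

tag(a); move(b,a); move(b,e)

1. tag(a)  →  {clear(a,a), clear(d,d), inpos(b), inpos(d), near(b), near(d)}
2. move(b,a)  →  {clear(a,a), clear(a,b), clear(b,a), clear(d,d), inpos(b), inpos(d), near(b), near(d)}
3. move(b,e)  →  {clear(a,a), clear(a,b), clear(b,a), clear(b,e), clear(d,d), clear(e,b), inpos(b), inpos(d), near(b), near(d)}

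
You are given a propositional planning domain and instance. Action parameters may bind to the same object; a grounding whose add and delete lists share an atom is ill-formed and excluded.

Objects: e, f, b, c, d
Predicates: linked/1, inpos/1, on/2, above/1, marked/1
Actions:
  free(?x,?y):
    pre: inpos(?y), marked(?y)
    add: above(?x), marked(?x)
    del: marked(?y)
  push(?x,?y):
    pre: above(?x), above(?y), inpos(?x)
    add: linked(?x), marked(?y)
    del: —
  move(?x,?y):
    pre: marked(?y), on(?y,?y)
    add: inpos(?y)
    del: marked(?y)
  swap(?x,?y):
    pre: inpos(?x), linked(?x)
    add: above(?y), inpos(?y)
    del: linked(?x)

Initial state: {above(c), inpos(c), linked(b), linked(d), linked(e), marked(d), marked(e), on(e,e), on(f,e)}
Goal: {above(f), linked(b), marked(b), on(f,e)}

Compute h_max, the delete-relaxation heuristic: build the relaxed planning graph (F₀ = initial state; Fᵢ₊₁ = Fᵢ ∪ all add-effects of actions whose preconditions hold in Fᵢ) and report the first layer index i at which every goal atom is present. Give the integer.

F0 = init (9 atoms)
F1 = F0 ∪ {inpos(e), linked(c), marked(c)}  (12 atoms)
F2 = F1 ∪ {above(b), above(d), above(e), above(f), inpos(b), inpos(d), inpos(f), marked(b), marked(f)}  (21 atoms)
goal ⊆ F2  ⇒  h_max = 2

2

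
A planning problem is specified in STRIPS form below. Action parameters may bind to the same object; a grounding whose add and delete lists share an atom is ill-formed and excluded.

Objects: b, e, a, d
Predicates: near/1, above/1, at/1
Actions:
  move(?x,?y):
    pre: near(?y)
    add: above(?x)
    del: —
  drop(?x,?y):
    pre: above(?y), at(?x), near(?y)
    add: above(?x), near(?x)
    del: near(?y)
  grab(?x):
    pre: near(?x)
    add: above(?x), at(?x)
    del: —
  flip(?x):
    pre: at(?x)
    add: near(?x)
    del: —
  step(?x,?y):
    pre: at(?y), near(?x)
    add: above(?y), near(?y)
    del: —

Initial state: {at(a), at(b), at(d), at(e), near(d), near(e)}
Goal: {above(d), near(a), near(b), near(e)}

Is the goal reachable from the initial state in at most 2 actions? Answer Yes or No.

No

1. move(d,e)  →  {above(d), at(a), at(b), at(d), at(e), near(d), near(e)}
2. drop(b,d)  →  {above(b), above(d), at(a), at(b), at(d), at(e), near(b), near(e)}
3. flip(a)  →  {above(b), above(d), at(a), at(b), at(d), at(e), near(a), near(b), near(e)}
optimal plan length = 3; 3 > 2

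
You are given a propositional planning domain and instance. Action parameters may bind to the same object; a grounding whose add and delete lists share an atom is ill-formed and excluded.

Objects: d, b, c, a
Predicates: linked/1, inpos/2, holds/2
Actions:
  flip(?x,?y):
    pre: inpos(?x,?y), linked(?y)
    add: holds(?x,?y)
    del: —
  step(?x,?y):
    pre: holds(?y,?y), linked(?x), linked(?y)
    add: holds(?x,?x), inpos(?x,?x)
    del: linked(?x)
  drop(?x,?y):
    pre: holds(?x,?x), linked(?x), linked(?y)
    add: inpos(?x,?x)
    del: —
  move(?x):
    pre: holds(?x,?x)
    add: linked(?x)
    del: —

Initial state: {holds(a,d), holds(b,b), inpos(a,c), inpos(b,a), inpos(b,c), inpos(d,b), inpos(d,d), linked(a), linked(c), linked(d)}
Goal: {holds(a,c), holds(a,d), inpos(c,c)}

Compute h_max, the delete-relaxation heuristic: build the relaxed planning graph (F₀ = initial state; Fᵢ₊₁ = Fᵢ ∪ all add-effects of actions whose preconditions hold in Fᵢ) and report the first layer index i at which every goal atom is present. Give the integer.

2

F0 = init (10 atoms)
F1 = F0 ∪ {holds(a,c), holds(b,a), holds(b,c), holds(d,d), linked(b)}  (15 atoms)
F2 = F1 ∪ {holds(a,a), holds(c,c), holds(d,b), inpos(a,a), inpos(b,b), inpos(c,c)}  (21 atoms)
goal ⊆ F2  ⇒  h_max = 2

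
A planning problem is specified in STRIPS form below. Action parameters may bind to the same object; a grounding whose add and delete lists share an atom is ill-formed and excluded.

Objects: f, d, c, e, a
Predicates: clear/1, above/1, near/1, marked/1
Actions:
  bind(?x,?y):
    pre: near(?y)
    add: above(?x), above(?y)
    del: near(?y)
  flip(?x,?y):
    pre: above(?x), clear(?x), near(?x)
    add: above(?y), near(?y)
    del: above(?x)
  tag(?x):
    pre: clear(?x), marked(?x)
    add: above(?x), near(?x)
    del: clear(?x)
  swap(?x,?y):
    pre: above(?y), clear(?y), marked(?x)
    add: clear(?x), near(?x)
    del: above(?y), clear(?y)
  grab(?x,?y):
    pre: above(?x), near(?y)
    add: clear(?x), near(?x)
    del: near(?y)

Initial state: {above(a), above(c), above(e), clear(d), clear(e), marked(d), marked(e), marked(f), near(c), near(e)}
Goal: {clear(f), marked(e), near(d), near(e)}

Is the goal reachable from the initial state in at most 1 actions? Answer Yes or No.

No

1. flip(e,d)  →  {above(a), above(c), above(d), clear(d), clear(e), marked(d), marked(e), marked(f), near(c), near(d), near(e)}
2. swap(f,d)  →  {above(a), above(c), clear(e), clear(f), marked(d), marked(e), marked(f), near(c), near(d), near(e), near(f)}
optimal plan length = 2; 2 > 1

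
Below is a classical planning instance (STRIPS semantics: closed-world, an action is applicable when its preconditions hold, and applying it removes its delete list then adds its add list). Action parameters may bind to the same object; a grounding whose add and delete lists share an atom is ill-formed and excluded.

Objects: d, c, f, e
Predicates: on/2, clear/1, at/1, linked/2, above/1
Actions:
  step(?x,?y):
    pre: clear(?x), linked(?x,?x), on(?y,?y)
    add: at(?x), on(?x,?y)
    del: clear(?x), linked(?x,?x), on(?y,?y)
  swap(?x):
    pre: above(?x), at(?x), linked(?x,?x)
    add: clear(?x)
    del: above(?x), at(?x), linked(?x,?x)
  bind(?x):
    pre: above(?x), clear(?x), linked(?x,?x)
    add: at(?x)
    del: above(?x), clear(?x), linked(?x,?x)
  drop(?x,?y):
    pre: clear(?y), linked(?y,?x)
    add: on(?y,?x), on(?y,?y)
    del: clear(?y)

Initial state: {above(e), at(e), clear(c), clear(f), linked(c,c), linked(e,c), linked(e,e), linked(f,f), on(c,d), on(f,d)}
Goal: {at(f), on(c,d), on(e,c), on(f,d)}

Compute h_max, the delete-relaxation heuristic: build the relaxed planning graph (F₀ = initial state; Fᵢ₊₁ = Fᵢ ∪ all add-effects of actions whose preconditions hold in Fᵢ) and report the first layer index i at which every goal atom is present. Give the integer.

F0 = init (10 atoms)
F1 = F0 ∪ {clear(e), on(c,c), on(f,f)}  (13 atoms)
F2 = F1 ∪ {at(c), at(f), on(c,f), on(e,c), on(e,e), on(e,f), on(f,c)}  (20 atoms)
goal ⊆ F2  ⇒  h_max = 2

2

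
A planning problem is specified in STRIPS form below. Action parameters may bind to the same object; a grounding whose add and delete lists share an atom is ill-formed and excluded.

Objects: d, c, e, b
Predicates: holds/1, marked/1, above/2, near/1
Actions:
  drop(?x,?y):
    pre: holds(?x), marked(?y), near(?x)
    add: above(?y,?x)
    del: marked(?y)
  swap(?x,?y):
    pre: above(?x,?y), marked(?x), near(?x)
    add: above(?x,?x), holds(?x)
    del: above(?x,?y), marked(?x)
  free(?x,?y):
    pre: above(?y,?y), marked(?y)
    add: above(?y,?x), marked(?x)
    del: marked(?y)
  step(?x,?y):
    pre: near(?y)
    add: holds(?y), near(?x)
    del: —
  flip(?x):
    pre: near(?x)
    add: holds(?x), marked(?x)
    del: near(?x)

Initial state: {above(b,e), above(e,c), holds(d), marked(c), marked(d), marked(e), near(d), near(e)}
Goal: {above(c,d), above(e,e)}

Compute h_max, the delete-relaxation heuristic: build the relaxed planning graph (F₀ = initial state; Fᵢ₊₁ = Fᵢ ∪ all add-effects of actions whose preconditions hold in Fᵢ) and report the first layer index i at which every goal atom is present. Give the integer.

F0 = init (8 atoms)
F1 = F0 ∪ {above(c,d), above(d,d), above(e,d), above(e,e), holds(e), near(b), near(c)}  (15 atoms)
goal ⊆ F1  ⇒  h_max = 1

1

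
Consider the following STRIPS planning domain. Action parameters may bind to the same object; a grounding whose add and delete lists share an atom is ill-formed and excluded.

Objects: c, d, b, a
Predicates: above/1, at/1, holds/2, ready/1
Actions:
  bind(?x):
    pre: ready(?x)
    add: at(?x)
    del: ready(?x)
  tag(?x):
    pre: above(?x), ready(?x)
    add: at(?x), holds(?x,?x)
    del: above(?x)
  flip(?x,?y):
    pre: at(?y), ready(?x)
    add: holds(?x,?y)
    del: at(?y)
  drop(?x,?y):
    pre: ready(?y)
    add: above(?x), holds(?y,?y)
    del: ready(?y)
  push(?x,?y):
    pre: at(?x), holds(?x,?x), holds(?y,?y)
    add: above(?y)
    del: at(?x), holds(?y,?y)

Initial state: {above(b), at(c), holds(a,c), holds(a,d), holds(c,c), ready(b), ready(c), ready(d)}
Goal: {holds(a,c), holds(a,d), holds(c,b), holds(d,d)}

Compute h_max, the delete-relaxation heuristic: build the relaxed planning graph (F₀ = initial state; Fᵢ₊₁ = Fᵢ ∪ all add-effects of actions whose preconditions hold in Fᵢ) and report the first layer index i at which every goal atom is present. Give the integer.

2

F0 = init (8 atoms)
F1 = F0 ∪ {above(a), above(c), above(d), at(b), at(d), holds(b,b), holds(b,c), holds(d,c), holds(d,d)}  (17 atoms)
F2 = F1 ∪ {holds(b,d), holds(c,b), holds(c,d), holds(d,b)}  (21 atoms)
goal ⊆ F2  ⇒  h_max = 2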